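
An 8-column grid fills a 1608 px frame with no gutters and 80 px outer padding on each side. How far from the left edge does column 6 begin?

Content = 1608 − 2·80 = 1448 px.
8c = 1448 → c = 181 px.
Each column+gutter stride is 181 px; 5 of them past the 80 px margin is 80 + 905 = 985 px.

985 px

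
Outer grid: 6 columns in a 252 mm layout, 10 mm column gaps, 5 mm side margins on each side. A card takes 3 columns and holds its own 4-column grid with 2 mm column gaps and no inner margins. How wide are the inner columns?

Inside the margins: 252 − 10 = 242 mm.
6c + 5·10 = 242 → 6c = 192 → c = 32 mm.
3 columns plus 2 column gaps: 96 + 20 = 116 mm.
116 − 3·2 = 110; ÷4 gives d = 27.5 mm.

27.5 mm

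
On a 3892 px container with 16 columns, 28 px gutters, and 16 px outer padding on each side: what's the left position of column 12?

Inside the margins: 3892 − 32 = 3860 px.
16c + 15·28 = 3860 → 16c = 3440 → c = 215 px.
Each column+gutter stride is 243 px; 11 of them past the 16 px margin is 16 + 2673 = 2689 px.

2689 px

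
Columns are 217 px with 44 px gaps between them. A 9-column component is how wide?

9 columns plus 8 gaps: 1953 + 352 = 2305 px.

2305 px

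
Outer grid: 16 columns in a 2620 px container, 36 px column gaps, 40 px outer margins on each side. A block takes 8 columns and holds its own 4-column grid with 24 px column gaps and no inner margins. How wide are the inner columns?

Take off 80 px of margins, leaving 2540 px.
2540 − 15·36 = 2000; ÷16 gives c = 125 px.
8 columns plus 7 column gaps: 1000 + 252 = 1252 px.
4d + 3·24 = 1252 → 4d = 1180 → d = 295 px.

295 px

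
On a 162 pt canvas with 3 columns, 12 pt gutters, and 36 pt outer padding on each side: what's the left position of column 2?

70 pt

Inside the margins: 162 − 72 = 90 pt.
Subtracting 2 gutters of 12 leaves 66 for 3 columns, so c = 22 pt.
Column 2 starts at margin + 1·(column + gutter) = 36 + 1·34 = 70 pt.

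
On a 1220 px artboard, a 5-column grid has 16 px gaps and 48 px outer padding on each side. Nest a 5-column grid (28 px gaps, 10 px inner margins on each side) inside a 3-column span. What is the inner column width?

107.2 px

Outer content = 1220 − 2·48 = 1124 px.
5c + 4·16 = 1124 → 5c = 1060 → c = 212 px.
3-column span = 3·212 + 2·16 = 668 px.
Inner content = 668 − 2·10 = 648 px.
Subtracting 4 gaps of 28 leaves 536 for 5 columns, so d = 107.2 px.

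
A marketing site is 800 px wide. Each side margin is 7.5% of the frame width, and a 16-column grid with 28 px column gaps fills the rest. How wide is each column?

800 × (1 − 2·7.5%) = 800 × 85% = 680 px for the columns.
16c + 15·28 = 680 → 16c = 260 → c = 16.25 px.

16.25 px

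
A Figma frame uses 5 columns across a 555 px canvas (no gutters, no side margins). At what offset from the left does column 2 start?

111 px

5c = 555 → c = 111 px.
No margin, so column 2 starts at 1·(column + gutter) = 1·111 = 111 px.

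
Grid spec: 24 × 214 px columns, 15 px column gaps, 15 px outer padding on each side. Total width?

5511 px

Canvas = 2·15 + 24·214 + 23·15 = 30 + 5136 + 345 = 5511 px.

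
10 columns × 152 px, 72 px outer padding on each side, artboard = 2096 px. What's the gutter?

Take off 144 px of margins, leaving 1952 px.
Columns use 1520 px, leaving 432 px across 9 gutters = 48 px each.

48 px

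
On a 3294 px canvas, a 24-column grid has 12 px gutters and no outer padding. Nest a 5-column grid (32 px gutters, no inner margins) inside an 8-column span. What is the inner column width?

192.4 px

3294 − 23·12 = 3018; ÷24 gives c = 125.75 px.
8-column span = 8·125.75 + 7·12 = 1090 px.
5d + 4·32 = 1090 → 5d = 962 → d = 192.4 px.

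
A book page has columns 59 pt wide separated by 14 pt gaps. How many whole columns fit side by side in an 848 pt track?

11 columns

11 columns: 11·59 + 10·14 = 789 pt ≤ 848.
12 columns: 862 pt > 848. So 11.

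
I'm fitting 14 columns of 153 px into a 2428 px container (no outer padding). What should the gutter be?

22 px

Columns use 2142 px, leaving 286 px across 13 gutters = 22 px each.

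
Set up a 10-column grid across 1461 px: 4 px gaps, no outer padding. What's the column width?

142.5 px

10c + 9·4 = 1461 → 10c = 1425 → c = 142.5 px.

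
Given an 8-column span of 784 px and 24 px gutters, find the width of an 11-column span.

Subtracting 7 gutters of 24 leaves 616 for 8 columns, so c = 77 px.
11 columns plus 10 gutters: 847 + 240 = 1087 px.

1087 px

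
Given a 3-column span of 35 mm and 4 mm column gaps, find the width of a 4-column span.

48 mm

Subtracting 2 column gaps of 4 leaves 27 for 3 columns, so c = 9 mm.
4 columns plus 3 column gaps: 36 + 12 = 48 mm.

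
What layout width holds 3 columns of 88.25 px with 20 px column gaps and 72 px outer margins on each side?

448.75 px

Total width: 2·72 + 3·88.25 + 2·20 = 448.75 px.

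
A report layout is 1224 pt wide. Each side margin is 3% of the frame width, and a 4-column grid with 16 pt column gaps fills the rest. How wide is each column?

1224 × (1 − 2·3%) = 1224 × 94% = 1150.56 pt for the columns.
Subtracting 3 column gaps of 16 leaves 1102.56 for 4 columns, so c = 275.64 pt.

275.64 pt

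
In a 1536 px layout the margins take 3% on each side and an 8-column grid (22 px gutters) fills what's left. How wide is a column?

161.23 px

1536 × (1 − 2·3%) = 1536 × 94% = 1443.84 px for the columns.
Subtracting 7 gutters of 22 leaves 1289.84 for 8 columns, so c = 161.23 px.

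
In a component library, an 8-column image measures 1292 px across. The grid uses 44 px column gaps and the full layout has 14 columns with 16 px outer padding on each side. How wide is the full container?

2326 px

8c + 7·44 = 1292 → 8c = 984 → c = 123 px.
Total width: 2·16 + 14·123 + 13·44 = 2326 px.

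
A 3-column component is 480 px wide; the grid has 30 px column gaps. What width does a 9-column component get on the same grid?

3c + 2·30 = 480 → 3c = 420 → c = 140 px.
Span of 9: 9·140 + 8·30 = 1260 + 240 = 1500 px.

1500 px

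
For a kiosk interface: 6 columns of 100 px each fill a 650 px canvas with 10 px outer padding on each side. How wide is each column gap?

Take off 20 px of margins, leaving 630 px.
Columns use 600 px, leaving 30 px across 5 column gaps = 6 px each.

6 px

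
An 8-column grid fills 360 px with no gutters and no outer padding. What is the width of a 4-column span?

360 / 8 = 45 px per column.
4-column span = 4·45 = 180 px.

180 px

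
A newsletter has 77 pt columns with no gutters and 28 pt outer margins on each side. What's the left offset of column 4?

Each column+gutter stride is 77 pt; 3 of them past the 28 pt margin is 28 + 231 = 259 pt.

259 pt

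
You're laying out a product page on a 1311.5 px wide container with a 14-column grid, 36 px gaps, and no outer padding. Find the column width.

1311.5 − 13·36 = 843.5; ÷14 gives c = 60.25 px.

60.25 px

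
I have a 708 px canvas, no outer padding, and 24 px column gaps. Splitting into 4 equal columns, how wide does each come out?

708 − 3·24 = 636; ÷4 gives c = 159 px.

159 px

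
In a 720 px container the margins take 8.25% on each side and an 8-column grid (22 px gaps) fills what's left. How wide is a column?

720 × (1 − 2·8.25%) = 720 × 83.5% = 601.2 px for the columns.
601.2 − 7·22 = 447.2; ÷8 gives c = 55.9 px.

55.9 px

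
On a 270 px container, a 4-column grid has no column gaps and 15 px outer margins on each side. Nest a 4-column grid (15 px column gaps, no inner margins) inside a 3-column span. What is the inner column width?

33.75 px

Inside the margins: 270 − 30 = 240 px.
With no column gaps, each column is 240/4 = 60 px.
With no column gaps, 3 columns span 3·60 = 180 px.
4d + 3·15 = 180 → 4d = 135 → d = 33.75 px.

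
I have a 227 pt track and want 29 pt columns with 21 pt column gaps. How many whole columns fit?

4 columns

k columns need k·29 + (k−1)·21 = k·50 − 21.
k·50 − 21 ≤ 227 → k ≤ 248 / 50 ≈ 4.96, so k = 4.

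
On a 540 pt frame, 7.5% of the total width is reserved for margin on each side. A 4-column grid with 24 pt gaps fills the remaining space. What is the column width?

Margins: 7.5% × 540 = 40.5 pt each, so content = 540 − 81 = 459 pt.
4c + 3·24 = 459 → 4c = 387 → c = 96.75 pt.

96.75 pt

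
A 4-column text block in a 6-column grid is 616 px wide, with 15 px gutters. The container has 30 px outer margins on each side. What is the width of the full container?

991.5 px

616 − 3·15 = 571; ÷4 gives c = 142.75 px.
Adding margins, columns and gutters: 60 + 856.5 + 75 = 991.5 px.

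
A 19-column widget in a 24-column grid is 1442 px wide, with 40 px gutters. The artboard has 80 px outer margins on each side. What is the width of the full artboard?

1992 px

1442 − 18·40 = 722; ÷19 gives c = 38 px.
Total width: 2·80 + 24·38 + 23·40 = 1992 px.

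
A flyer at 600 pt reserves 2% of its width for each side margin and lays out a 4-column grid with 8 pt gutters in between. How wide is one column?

138 pt

Each margin = 2% of 600 = 12 pt; content = 600 − 2·12 = 576 pt.
4 columns + 3 gutters: 4c + 3·8 = 576.
4c = 576 − 24 = 552, so c = 138 pt.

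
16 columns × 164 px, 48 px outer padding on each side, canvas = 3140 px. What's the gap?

Content width = 3140 − 2·48 = 3044 px.
16 columns take 16·164 = 2624 px; remaining 420 splits into 15 gaps.
g = 420 / 15 = 28 px.

28 px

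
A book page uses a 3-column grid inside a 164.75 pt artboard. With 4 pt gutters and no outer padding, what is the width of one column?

52.25 pt

3 columns + 2 gutters: 3c + 2·4 = 164.75.
3c = 164.75 − 8 = 156.75, so c = 52.25 pt.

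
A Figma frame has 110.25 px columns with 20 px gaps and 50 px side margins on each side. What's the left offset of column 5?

571 px

Before column 5: the margin + 4 columns + 4 gaps.
Offset = 50 + 4·(110.25 + 20) = 50 + 521 = 571 px.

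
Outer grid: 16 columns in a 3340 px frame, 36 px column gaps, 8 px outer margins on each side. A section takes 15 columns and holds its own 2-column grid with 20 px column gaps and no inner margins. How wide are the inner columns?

1547 px

Take off 16 px of margins, leaving 3324 px.
Subtracting 15 column gaps of 36 leaves 2784 for 16 columns, so c = 174 px.
15 columns plus 14 column gaps: 2610 + 504 = 3114 px.
3114 − 1·20 = 3094; ÷2 gives d = 1547 px.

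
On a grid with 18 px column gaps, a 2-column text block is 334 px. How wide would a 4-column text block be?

686 px

Subtracting 1 column gap of 18 leaves 316 for 2 columns, so c = 158 px.
4-column span = 4·158 + 3·18 = 686 px.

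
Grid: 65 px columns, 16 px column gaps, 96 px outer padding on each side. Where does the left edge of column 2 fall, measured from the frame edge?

177 px

Column 2 starts at margin + 1·(column + gutter) = 96 + 1·81 = 177 px.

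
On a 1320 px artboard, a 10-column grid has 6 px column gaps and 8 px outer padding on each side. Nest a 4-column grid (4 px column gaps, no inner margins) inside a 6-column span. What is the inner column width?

192 px

Inside the margins: 1320 − 16 = 1304 px.
1304 − 9·6 = 1250; ÷10 gives c = 125 px.
Span of 6: 6·125 + 5·6 = 750 + 30 = 780 px.
4d + 3·4 = 780 → 4d = 768 → d = 192 px.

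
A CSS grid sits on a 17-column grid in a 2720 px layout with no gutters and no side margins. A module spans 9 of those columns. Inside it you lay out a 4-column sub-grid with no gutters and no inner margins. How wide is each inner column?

360 px

2720 / 17 = 160 px per column.
With no gutters, 9 columns span 9·160 = 1440 px.
With no gutters, each column is 1440/4 = 360 px.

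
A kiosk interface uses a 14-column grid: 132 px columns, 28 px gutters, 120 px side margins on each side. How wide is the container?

2452 px

Container = 2·120 + 14·132 + 13·28 = 240 + 1848 + 364 = 2452 px.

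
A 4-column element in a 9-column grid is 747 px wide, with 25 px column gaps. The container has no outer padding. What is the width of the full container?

4c + 3·25 = 747 → 4c = 672 → c = 168 px.
Container = 9·168 + 8·25 = 1512 + 200 = 1712 px.

1712 px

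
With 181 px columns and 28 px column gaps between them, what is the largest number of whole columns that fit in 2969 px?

14 columns

14 columns: 14·181 + 13·28 = 2898 px ≤ 2969.
15 columns: 3107 px > 2969. So 14.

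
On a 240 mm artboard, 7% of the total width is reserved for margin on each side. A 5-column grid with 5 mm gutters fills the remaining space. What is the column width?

Each margin = 7% of 240 = 16.8 mm; content = 240 − 2·16.8 = 206.4 mm.
206.4 − 4·5 = 186.4; ÷5 gives c = 37.28 mm.

37.28 mm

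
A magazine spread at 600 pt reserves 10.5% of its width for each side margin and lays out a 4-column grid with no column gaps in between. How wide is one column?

118.5 pt

Each margin = 10.5% of 600 = 63 pt; content = 600 − 2·63 = 474 pt.
4c = 474 → c = 118.5 pt.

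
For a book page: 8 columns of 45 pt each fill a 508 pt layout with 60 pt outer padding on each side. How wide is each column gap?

4 pt

Take off 120 pt of margins, leaving 388 pt.
8 columns take 8·45 = 360 pt; remaining 28 splits into 7 column gaps.
g = 28 / 7 = 4 pt.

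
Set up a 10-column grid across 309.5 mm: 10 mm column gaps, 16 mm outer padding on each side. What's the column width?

Subtract both margins: 309.5 − 2·16 = 277.5 mm.
10 columns + 9 column gaps: 10c + 9·10 = 277.5.
10c = 277.5 − 90 = 187.5, so c = 18.75 mm.

18.75 mm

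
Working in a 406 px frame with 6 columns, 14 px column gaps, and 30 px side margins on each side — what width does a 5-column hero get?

286 px

Content width = 406 − 2·30 = 346 px.
6c + 5·14 = 346 → 6c = 276 → c = 46 px.
5 columns plus 4 column gaps: 230 + 56 = 286 px.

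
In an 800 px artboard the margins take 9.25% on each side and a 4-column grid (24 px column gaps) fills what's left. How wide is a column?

Each margin = 9.25% of 800 = 74 px; content = 800 − 2·74 = 652 px.
652 − 3·24 = 580; ÷4 gives c = 145 px.

145 px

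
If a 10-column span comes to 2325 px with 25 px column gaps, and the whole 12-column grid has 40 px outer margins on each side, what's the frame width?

10c + 9·25 = 2325 → 10c = 2100 → c = 210 px.
Total width: 2·40 + 12·210 + 11·25 = 2875 px.

2875 px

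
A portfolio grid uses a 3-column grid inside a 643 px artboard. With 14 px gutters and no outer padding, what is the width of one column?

205 px

3 columns + 2 gutters: 3c + 2·14 = 643.
3c = 643 − 28 = 615, so c = 205 px.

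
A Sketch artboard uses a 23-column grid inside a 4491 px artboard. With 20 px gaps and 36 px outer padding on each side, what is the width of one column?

Take off 72 px of margins, leaving 4419 px.
23c + 22·20 = 4419 → 23c = 3979 → c = 173 px.

173 px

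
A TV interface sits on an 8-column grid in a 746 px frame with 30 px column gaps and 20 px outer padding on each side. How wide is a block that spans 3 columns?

246 px

Subtract both margins: 746 − 2·20 = 706 px.
Subtracting 7 column gaps of 30 leaves 496 for 8 columns, so c = 62 px.
3 columns plus 2 column gaps: 186 + 60 = 246 px.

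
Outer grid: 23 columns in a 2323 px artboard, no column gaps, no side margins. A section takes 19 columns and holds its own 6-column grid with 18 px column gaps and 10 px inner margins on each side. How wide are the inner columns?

301.5 px

With no column gaps, each column is 2323/23 = 101 px.
19-column span = 19·101 = 1919 px.
Inner content = 1919 − 2·10 = 1899 px.
6 columns + 5 column gaps: 6d + 5·18 = 1899.
6d = 1899 − 90 = 1809, so d = 301.5 px.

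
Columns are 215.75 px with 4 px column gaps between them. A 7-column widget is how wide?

7 columns plus 6 column gaps: 1510.25 + 24 = 1534.25 px.

1534.25 px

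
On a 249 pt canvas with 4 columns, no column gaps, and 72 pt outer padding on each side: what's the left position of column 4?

Subtract both margins: 249 − 2·72 = 105 pt.
105 / 4 = 26.25 pt per column.
Each column+gutter stride is 26.25 pt; 3 of them past the 72 pt margin is 72 + 78.75 = 150.75 pt.

150.75 pt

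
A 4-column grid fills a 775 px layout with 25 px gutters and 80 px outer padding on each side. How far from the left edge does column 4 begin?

Content = 775 − 2·80 = 615 px.
Subtracting 3 gutters of 25 leaves 540 for 4 columns, so c = 135 px.
Each column+gutter stride is 160 px; 3 of them past the 80 px margin is 80 + 480 = 560 px.

560 px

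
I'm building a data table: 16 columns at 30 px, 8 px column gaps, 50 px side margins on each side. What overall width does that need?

700 px

Canvas = 2·50 + 16·30 + 15·8 = 100 + 480 + 120 = 700 px.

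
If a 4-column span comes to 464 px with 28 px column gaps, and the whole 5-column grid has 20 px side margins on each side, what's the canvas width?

627 px

4c + 3·28 = 464 → 4c = 380 → c = 95 px.
Adding margins, columns and gutters: 40 + 475 + 112 = 627 px.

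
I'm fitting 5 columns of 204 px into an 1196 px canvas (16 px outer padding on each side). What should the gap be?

Take off 32 px of margins, leaving 1164 px.
5·204 + 4g = 1164 → 4g = 144 → g = 36 px.

36 px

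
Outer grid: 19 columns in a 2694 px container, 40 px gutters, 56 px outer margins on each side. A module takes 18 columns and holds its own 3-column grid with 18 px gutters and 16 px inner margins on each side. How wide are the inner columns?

Inside the margins: 2694 − 112 = 2582 px.
Subtracting 18 gutters of 40 leaves 1862 for 19 columns, so c = 98 px.
Span of 18: 18·98 + 17·40 = 1764 + 680 = 2444 px.
Inner content = 2444 − 2·16 = 2412 px.
Subtracting 2 gutters of 18 leaves 2376 for 3 columns, so d = 792 px.

792 px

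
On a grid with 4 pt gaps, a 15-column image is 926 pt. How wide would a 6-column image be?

368 pt

15 columns + 14 gaps: 15c + 14·4 = 926.
15c = 926 − 56 = 870, so c = 58 pt.
6-column span = 6·58 + 5·4 = 368 pt.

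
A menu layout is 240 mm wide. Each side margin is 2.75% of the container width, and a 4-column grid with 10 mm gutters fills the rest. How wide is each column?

240 × (1 − 2·2.75%) = 240 × 94.5% = 226.8 mm for the columns.
4 columns + 3 gutters: 4c + 3·10 = 226.8.
4c = 226.8 − 30 = 196.8, so c = 49.2 mm.

49.2 mm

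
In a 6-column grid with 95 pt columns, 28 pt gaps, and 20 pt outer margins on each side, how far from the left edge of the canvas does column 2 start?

143 pt

Before column 2: the margin + 1 column + 1 gap.
Offset = 20 + 1·(95 + 28) = 20 + 123 = 143 pt.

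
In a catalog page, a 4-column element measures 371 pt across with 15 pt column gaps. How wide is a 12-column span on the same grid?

4 columns + 3 column gaps: 4c + 3·15 = 371.
4c = 371 − 45 = 326, so c = 81.5 pt.
12 columns plus 11 column gaps: 978 + 165 = 1143 pt.

1143 pt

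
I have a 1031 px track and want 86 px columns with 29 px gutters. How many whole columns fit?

9 columns

k columns need k·86 + (k−1)·29 = k·115 − 29.
k·115 − 29 ≤ 1031 → k ≤ 1060 / 115 ≈ 9.22, so k = 9.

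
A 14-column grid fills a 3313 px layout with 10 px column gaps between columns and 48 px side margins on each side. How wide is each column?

Content width = 3313 − 2·48 = 3217 px.
Subtracting 13 column gaps of 10 leaves 3087 for 14 columns, so c = 220.5 px.

220.5 px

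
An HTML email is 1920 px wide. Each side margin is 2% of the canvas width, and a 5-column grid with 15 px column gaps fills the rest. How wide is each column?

Each margin = 2% of 1920 = 38.4 px; content = 1920 − 2·38.4 = 1843.2 px.
5c + 4·15 = 1843.2 → 5c = 1783.2 → c = 356.64 px.

356.64 px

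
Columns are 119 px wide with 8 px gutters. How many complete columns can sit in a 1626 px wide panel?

Each extra column adds 119 + 8 = 127 px.
(1626 + 8) / 127 = 12.87, so 12 columns fit.

12 columns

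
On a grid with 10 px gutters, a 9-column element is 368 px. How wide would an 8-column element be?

368 − 8·10 = 288; ÷9 gives c = 32 px.
8 columns plus 7 gutters: 256 + 70 = 326 px.

326 px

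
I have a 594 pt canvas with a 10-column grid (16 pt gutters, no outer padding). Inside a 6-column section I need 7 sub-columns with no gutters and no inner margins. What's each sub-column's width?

10c + 9·16 = 594 → 10c = 450 → c = 45 pt.
Span of 6: 6·45 + 5·16 = 270 + 80 = 350 pt.
350 / 7 = 50 pt per column.

50 pt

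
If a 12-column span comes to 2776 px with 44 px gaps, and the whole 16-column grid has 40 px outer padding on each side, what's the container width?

3796 px

12c + 11·44 = 2776 → 12c = 2292 → c = 191 px.
Container = 2·40 + 16·191 + 15·44 = 80 + 3056 + 660 = 3796 px.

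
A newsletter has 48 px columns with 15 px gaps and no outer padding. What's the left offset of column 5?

252 px

Before column 5: 4 columns + 4 gaps.
Offset = 4·(48 + 15) = 4·63 = 252 px.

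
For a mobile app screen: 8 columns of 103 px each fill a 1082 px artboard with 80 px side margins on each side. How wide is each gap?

Inside the margins: 1082 − 160 = 922 px.
Columns use 824 px, leaving 98 px across 7 gaps = 14 px each.

14 px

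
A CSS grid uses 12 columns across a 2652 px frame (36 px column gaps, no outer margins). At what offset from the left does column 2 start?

12 columns + 11 column gaps: 12c + 11·36 = 2652.
12c = 2652 − 396 = 2256, so c = 188 px.
No margin, so column 2 starts at 1·(column + gutter) = 1·224 = 224 px.

224 px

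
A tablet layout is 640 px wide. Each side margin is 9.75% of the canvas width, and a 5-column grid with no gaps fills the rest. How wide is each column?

Margins: 9.75% × 640 = 62.4 px each, so content = 640 − 124.8 = 515.2 px.
With no gaps, each column is 515.2/5 = 103.04 px.

103.04 px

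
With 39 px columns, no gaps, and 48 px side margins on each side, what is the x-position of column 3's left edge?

Each column+gutter stride is 39 px; 2 of them past the 48 px margin is 48 + 78 = 126 px.

126 px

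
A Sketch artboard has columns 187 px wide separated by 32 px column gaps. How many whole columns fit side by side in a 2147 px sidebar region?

Each extra column adds 187 + 32 = 219 px.
(2147 + 32) / 219 = 9.95, so 9 columns fit.

9 columns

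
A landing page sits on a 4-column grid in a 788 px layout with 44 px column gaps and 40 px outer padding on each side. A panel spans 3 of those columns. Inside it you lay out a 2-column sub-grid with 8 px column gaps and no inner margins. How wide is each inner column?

Take off 80 px of margins, leaving 708 px.
4 columns + 3 column gaps: 4c + 3·44 = 708.
4c = 708 − 132 = 576, so c = 144 px.
3-column span = 3·144 + 2·44 = 520 px.
520 − 1·8 = 512; ÷2 gives d = 256 px.

256 px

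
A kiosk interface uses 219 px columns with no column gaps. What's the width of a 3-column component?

With no column gaps, 3 columns span 3·219 = 657 px.

657 px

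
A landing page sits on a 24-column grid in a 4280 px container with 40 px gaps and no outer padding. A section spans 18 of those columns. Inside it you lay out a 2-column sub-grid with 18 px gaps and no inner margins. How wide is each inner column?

1591 px

Subtracting 23 gaps of 40 leaves 3360 for 24 columns, so c = 140 px.
Span of 18: 18·140 + 17·40 = 2520 + 680 = 3200 px.
3200 − 1·18 = 3182; ÷2 gives d = 1591 px.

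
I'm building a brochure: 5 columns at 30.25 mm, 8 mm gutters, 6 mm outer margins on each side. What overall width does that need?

Canvas = 2·6 + 5·30.25 + 4·8 = 12 + 151.25 + 32 = 195.25 mm.

195.25 mm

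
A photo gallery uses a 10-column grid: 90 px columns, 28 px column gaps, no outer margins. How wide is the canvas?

1152 px

Canvas = 10·90 + 9·28 = 900 + 252 = 1152 px.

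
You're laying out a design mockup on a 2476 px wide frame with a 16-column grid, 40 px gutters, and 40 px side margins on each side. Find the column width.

112.25 px

Content width = 2476 − 2·40 = 2396 px.
16 columns + 15 gutters: 16c + 15·40 = 2396.
16c = 2396 − 600 = 1796, so c = 112.25 px.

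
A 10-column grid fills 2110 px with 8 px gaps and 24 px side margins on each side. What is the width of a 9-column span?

1855 px

Content width = 2110 − 2·24 = 2062 px.
2062 − 9·8 = 1990; ÷10 gives c = 199 px.
9-column span = 9·199 + 8·8 = 1855 px.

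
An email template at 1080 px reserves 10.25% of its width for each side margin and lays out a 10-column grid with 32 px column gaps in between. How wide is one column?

Each margin = 10.25% of 1080 = 110.7 px; content = 1080 − 2·110.7 = 858.6 px.
Subtracting 9 column gaps of 32 leaves 570.6 for 10 columns, so c = 57.06 px.

57.06 px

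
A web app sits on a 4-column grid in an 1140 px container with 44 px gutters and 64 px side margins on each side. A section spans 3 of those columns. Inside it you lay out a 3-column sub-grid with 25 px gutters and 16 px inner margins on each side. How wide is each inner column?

Outer content = 1140 − 2·64 = 1012 px.
4c + 3·44 = 1012 → 4c = 880 → c = 220 px.
3 columns plus 2 gutters: 660 + 88 = 748 px.
Inner content = 748 − 2·16 = 716 px.
3 columns + 2 gutters: 3d + 2·25 = 716.
3d = 716 − 50 = 666, so d = 222 px.

222 px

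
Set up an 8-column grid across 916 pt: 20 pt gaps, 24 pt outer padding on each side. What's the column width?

91 pt

Subtract both margins: 916 − 2·24 = 868 pt.
Subtracting 7 gaps of 20 leaves 728 for 8 columns, so c = 91 pt.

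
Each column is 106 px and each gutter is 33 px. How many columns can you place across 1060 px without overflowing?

Each extra column adds 106 + 33 = 139 px.
(1060 + 33) / 139 = 7.86, so 7 columns fit.

7 columns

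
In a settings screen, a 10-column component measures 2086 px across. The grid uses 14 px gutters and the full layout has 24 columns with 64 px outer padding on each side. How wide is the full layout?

Subtracting 9 gutters of 14 leaves 1960 for 10 columns, so c = 196 px.
Total width: 2·64 + 24·196 + 23·14 = 5154 px.

5154 px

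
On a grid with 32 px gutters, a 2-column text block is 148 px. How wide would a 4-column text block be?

328 px

2 columns + 1 gutter: 2c + 1·32 = 148.
2c = 148 − 32 = 116, so c = 58 px.
Span of 4: 4·58 + 3·32 = 232 + 96 = 328 px.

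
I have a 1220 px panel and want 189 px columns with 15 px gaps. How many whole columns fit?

Each extra column adds 189 + 15 = 204 px.
(1220 + 15) / 204 = 6.05, so 6 columns fit.

6 columns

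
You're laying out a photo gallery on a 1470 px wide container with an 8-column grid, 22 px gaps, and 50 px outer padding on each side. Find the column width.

Subtract both margins: 1470 − 2·50 = 1370 px.
8 columns + 7 gaps: 8c + 7·22 = 1370.
8c = 1370 − 154 = 1216, so c = 152 px.

152 px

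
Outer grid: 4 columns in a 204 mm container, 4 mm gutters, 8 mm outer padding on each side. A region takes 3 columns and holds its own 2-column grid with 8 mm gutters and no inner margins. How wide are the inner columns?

66 mm

Inside the margins: 204 − 16 = 188 mm.
4 columns + 3 gutters: 4c + 3·4 = 188.
4c = 188 − 12 = 176, so c = 44 mm.
3 columns plus 2 gutters: 132 + 8 = 140 mm.
140 − 1·8 = 132; ÷2 gives d = 66 mm.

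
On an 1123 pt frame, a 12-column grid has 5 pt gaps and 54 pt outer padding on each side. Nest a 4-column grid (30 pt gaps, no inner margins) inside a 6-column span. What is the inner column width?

103.75 pt

Outer content = 1123 − 2·54 = 1015 pt.
12 columns + 11 gaps: 12c + 11·5 = 1015.
12c = 1015 − 55 = 960, so c = 80 pt.
6 columns plus 5 gaps: 480 + 25 = 505 pt.
505 − 3·30 = 415; ÷4 gives d = 103.75 pt.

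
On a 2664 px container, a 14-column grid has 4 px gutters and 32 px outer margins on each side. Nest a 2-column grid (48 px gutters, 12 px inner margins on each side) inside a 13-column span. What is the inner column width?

Take off 64 px of margins, leaving 2600 px.
Subtracting 13 gutters of 4 leaves 2548 for 14 columns, so c = 182 px.
13 columns plus 12 gutters: 2366 + 48 = 2414 px.
Inner content = 2414 − 2·12 = 2390 px.
2d + 1·48 = 2390 → 2d = 2342 → d = 1171 px.

1171 px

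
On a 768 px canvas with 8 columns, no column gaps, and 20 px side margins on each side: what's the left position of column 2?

Take off 40 px of margins, leaving 728 px.
728 / 8 = 91 px per column.
Before column 2: the margin + 1 column + 1 column gap.
Offset = 20 + 1·(91 + 0) = 20 + 91 = 111 px.

111 px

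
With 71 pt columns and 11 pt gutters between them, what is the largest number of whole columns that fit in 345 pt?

k columns need k·71 + (k−1)·11 = k·82 − 11.
k·82 − 11 ≤ 345 → k ≤ 356 / 82 ≈ 4.34, so k = 4.

4 columns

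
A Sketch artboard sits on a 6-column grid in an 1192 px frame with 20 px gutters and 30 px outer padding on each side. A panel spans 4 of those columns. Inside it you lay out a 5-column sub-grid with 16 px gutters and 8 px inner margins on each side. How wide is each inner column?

Subtract both margins: 1192 − 2·30 = 1132 px.
6c + 5·20 = 1132 → 6c = 1032 → c = 172 px.
Span of 4: 4·172 + 3·20 = 688 + 60 = 748 px.
Inner content = 748 − 2·8 = 732 px.
Subtracting 4 gutters of 16 leaves 668 for 5 columns, so d = 133.6 px.

133.6 px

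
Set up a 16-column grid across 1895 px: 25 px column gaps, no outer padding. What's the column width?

95 px

1895 − 15·25 = 1520; ÷16 gives c = 95 px.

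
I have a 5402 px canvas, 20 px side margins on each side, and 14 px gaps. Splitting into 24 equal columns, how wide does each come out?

210 px

Content width = 5402 − 2·20 = 5362 px.
Subtracting 23 gaps of 14 leaves 5040 for 24 columns, so c = 210 px.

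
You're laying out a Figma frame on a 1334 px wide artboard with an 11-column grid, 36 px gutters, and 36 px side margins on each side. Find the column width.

Content width = 1334 − 2·36 = 1262 px.
11 columns + 10 gutters: 11c + 10·36 = 1262.
11c = 1262 − 360 = 902, so c = 82 px.

82 px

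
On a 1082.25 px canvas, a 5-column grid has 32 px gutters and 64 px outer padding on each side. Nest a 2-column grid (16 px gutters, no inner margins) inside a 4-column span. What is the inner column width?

370.5 px

Outer content = 1082.25 − 2·64 = 954.25 px.
5 columns + 4 gutters: 5c + 4·32 = 954.25.
5c = 954.25 − 128 = 826.25, so c = 165.25 px.
4-column span = 4·165.25 + 3·32 = 757 px.
2d + 1·16 = 757 → 2d = 741 → d = 370.5 px.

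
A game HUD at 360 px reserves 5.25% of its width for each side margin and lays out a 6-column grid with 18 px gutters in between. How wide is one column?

38.7 px

360 × (1 − 2·5.25%) = 360 × 89.5% = 322.2 px for the columns.
322.2 − 5·18 = 232.2; ÷6 gives c = 38.7 px.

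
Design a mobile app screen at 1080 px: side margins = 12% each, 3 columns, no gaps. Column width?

1080 × (1 − 2·12%) = 1080 × 76% = 820.8 px for the columns.
With no gaps, each column is 820.8/3 = 273.6 px.

273.6 px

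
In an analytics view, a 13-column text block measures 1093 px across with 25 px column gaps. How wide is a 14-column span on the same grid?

Subtracting 12 column gaps of 25 leaves 793 for 13 columns, so c = 61 px.
14 columns plus 13 column gaps: 854 + 325 = 1179 px.

1179 px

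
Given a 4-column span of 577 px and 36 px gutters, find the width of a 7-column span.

1036.75 px

4c + 3·36 = 577 → 4c = 469 → c = 117.25 px.
7 columns plus 6 gutters: 820.75 + 216 = 1036.75 px.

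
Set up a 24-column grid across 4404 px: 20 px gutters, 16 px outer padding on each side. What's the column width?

163 px

Inside the margins: 4404 − 32 = 4372 px.
24 columns + 23 gutters: 24c + 23·20 = 4372.
24c = 4372 − 460 = 3912, so c = 163 px.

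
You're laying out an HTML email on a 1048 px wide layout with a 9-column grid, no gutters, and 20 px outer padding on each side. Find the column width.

112 px

Take off 40 px of margins, leaving 1008 px.
1008 / 9 = 112 px per column.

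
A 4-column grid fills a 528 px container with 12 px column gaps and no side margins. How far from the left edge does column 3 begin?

270 px

4c + 3·12 = 528 → 4c = 492 → c = 123 px.
No margin, so column 3 starts at 2·(column + gutter) = 2·135 = 270 px.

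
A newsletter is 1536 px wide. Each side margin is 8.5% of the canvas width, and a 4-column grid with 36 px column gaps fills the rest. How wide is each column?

291.72 px

Margins: 8.5% × 1536 = 130.56 px each, so content = 1536 − 261.12 = 1274.88 px.
Subtracting 3 column gaps of 36 leaves 1166.88 for 4 columns, so c = 291.72 px.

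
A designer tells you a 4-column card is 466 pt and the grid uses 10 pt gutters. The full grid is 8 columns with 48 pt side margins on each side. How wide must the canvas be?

4c + 3·10 = 466 → 4c = 436 → c = 109 pt.
Adding margins, columns and gutters: 96 + 872 + 70 = 1038 pt.

1038 pt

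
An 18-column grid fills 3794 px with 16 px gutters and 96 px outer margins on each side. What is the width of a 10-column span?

1994 px

Subtract both margins: 3794 − 2·96 = 3602 px.
18c + 17·16 = 3602 → 18c = 3330 → c = 185 px.
10-column span = 10·185 + 9·16 = 1994 px.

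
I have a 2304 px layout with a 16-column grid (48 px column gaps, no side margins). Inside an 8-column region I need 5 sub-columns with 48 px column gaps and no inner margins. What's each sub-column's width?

187.2 px

16 columns + 15 column gaps: 16c + 15·48 = 2304.
16c = 2304 − 720 = 1584, so c = 99 px.
8 columns plus 7 column gaps: 792 + 336 = 1128 px.
5d + 4·48 = 1128 → 5d = 936 → d = 187.2 px.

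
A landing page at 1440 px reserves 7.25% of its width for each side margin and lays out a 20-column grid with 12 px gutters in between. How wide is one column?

50.16 px

1440 × (1 − 2·7.25%) = 1440 × 85.5% = 1231.2 px for the columns.
1231.2 − 19·12 = 1003.2; ÷20 gives c = 50.16 px.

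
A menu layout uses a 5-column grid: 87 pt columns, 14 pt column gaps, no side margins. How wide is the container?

491 pt

Summing: 435 + 56 = 491 pt.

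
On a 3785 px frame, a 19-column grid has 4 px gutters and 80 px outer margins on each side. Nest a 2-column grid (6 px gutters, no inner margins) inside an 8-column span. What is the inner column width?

759 px

Take off 160 px of margins, leaving 3625 px.
3625 − 18·4 = 3553; ÷19 gives c = 187 px.
8 columns plus 7 gutters: 1496 + 28 = 1524 px.
1524 − 1·6 = 1518; ÷2 gives d = 759 px.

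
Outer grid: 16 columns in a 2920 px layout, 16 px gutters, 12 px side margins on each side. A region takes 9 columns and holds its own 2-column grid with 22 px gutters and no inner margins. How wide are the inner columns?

Inside the margins: 2920 − 24 = 2896 px.
2896 − 15·16 = 2656; ÷16 gives c = 166 px.
Span of 9: 9·166 + 8·16 = 1494 + 128 = 1622 px.
2d + 1·22 = 1622 → 2d = 1600 → d = 800 px.

800 px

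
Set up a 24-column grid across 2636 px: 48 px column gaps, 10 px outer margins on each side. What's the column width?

63 px

Subtract both margins: 2636 − 2·10 = 2616 px.
24 columns + 23 column gaps: 24c + 23·48 = 2616.
24c = 2616 − 1104 = 1512, so c = 63 px.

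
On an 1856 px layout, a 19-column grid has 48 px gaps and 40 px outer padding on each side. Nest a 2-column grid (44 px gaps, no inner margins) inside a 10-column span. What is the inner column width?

434 px

Subtract both margins: 1856 − 2·40 = 1776 px.
Subtracting 18 gaps of 48 leaves 912 for 19 columns, so c = 48 px.
10-column span = 10·48 + 9·48 = 912 px.
Subtracting 1 gap of 44 leaves 868 for 2 columns, so d = 434 px.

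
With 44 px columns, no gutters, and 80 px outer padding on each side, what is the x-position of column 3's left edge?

168 px

Before column 3: the margin + 2 columns + 2 gutters.
Offset = 80 + 2·(44 + 0) = 80 + 88 = 168 px.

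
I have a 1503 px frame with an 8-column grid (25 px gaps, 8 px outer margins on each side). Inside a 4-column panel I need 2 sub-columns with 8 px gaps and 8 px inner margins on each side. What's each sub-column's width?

Inside the margins: 1503 − 16 = 1487 px.
1487 − 7·25 = 1312; ÷8 gives c = 164 px.
4-column span = 4·164 + 3·25 = 731 px.
Inner content = 731 − 2·8 = 715 px.
715 − 1·8 = 707; ÷2 gives d = 353.5 px.

353.5 px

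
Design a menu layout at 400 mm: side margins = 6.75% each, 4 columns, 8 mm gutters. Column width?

Each margin = 6.75% of 400 = 27 mm; content = 400 − 2·27 = 346 mm.
4c + 3·8 = 346 → 4c = 322 → c = 80.5 mm.

80.5 mm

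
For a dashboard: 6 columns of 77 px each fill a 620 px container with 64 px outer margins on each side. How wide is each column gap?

6 px

Take off 128 px of margins, leaving 492 px.
6 columns take 6·77 = 462 px; remaining 30 splits into 5 column gaps.
g = 30 / 5 = 6 px.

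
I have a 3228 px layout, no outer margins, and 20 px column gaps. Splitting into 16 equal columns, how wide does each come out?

183 px

16c + 15·20 = 3228 → 16c = 2928 → c = 183 px.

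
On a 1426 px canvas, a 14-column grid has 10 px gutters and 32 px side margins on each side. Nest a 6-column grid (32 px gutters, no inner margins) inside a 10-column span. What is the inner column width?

Take off 64 px of margins, leaving 1362 px.
1362 − 13·10 = 1232; ÷14 gives c = 88 px.
Span of 10: 10·88 + 9·10 = 880 + 90 = 970 px.
970 − 5·32 = 810; ÷6 gives d = 135 px.

135 px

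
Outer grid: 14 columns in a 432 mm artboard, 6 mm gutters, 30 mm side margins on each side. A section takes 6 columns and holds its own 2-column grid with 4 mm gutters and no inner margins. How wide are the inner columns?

76 mm

Take off 60 mm of margins, leaving 372 mm.
Subtracting 13 gutters of 6 leaves 294 for 14 columns, so c = 21 mm.
6 columns plus 5 gutters: 126 + 30 = 156 mm.
Subtracting 1 gutter of 4 leaves 152 for 2 columns, so d = 76 mm.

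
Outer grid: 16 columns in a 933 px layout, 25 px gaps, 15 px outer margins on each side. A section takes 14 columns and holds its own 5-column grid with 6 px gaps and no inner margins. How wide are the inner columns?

152.6 px

Outer content = 933 − 2·15 = 903 px.
903 − 15·25 = 528; ÷16 gives c = 33 px.
Span of 14: 14·33 + 13·25 = 462 + 325 = 787 px.
787 − 4·6 = 763; ÷5 gives d = 152.6 px.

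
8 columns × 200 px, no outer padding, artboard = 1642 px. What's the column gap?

Columns use 1600 px, leaving 42 px across 7 column gaps = 6 px each.

6 px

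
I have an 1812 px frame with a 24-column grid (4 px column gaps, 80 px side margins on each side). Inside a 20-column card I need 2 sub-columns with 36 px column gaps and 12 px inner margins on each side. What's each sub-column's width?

658 px

Subtract both margins: 1812 − 2·80 = 1652 px.
Subtracting 23 column gaps of 4 leaves 1560 for 24 columns, so c = 65 px.
20 columns plus 19 column gaps: 1300 + 76 = 1376 px.
Inner content = 1376 − 2·12 = 1352 px.
1352 − 1·36 = 1316; ÷2 gives d = 658 px.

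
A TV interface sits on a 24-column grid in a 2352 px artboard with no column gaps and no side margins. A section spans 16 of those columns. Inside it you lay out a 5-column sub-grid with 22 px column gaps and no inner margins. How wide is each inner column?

24c = 2352 → c = 98 px.
With no column gaps, 16 columns span 16·98 = 1568 px.
5d + 4·22 = 1568 → 5d = 1480 → d = 296 px.

296 px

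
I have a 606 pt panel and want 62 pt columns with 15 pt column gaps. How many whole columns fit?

8 columns

k columns need k·62 + (k−1)·15 = k·77 − 15.
k·77 − 15 ≤ 606 → k ≤ 621 / 77 ≈ 8.06, so k = 8.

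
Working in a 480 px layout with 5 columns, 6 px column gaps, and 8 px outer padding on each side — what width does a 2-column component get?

182 px

Subtract both margins: 480 − 2·8 = 464 px.
5c + 4·6 = 464 → 5c = 440 → c = 88 px.
2 columns plus 1 column gap: 176 + 6 = 182 px.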